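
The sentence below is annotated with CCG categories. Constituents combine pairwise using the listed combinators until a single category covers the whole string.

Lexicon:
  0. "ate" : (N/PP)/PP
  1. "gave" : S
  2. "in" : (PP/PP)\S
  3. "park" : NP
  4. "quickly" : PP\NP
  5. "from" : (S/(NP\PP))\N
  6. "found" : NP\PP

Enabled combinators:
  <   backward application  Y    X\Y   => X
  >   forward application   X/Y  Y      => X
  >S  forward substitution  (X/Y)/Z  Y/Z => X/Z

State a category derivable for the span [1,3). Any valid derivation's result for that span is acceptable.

PP/PP

[0,7] S   >
  [0,6] S/(NP\PP)   <
    [0,5] N   >
      [0,3] N/PP   >S
        [0,1] "ate" : (N/PP)/PP
        [1,3] PP/PP   <
          [1,2] "gave" : S
          [2,3] "in" : (PP/PP)\S
      [3,5] PP   <
        [3,4] "park" : NP
        [4,5] "quickly" : PP\NP
    [5,6] "from" : (S/(NP\PP))\N
  [6,7] "found" : NP\PP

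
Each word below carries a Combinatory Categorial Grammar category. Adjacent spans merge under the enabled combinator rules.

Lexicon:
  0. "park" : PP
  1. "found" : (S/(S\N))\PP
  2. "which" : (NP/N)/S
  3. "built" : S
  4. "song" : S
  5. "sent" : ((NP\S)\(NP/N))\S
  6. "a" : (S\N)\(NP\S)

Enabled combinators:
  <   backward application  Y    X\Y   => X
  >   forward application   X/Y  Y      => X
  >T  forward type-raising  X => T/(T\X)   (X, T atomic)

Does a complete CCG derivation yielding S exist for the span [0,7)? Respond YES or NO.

YES

[0,7] S   >
  [0,2] S/(S\N)   <
    [0,1] "park" : PP
    [1,2] "found" : (S/(S\N))\PP
  [2,7] S\N   <
    [2,6] NP\S   <
      [2,4] NP/N   >
        [2,3] "which" : (NP/N)/S
        [3,4] "built" : S
      [4,6] (NP\S)\(NP/N)   <
        [4,5] "song" : S
        [5,6] "sent" : ((NP\S)\(NP/N))\S
    [6,7] "a" : (S\N)\(NP\S)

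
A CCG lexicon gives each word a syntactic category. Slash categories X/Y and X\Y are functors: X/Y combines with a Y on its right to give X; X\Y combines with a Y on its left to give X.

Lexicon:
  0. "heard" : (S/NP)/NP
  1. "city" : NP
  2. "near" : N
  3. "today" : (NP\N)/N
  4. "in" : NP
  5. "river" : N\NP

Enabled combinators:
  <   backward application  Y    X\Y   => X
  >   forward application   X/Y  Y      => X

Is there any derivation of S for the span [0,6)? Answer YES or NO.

YES

[0,6] S   >
  [0,2] S/NP   >
    [0,1] "heard" : (S/NP)/NP
    [1,2] "city" : NP
  [2,6] NP   <
    [2,3] "near" : N
    [3,6] NP\N   >
      [3,4] "today" : (NP\N)/N
      [4,6] N   <
        [4,5] "in" : NP
        [5,6] "river" : N\NP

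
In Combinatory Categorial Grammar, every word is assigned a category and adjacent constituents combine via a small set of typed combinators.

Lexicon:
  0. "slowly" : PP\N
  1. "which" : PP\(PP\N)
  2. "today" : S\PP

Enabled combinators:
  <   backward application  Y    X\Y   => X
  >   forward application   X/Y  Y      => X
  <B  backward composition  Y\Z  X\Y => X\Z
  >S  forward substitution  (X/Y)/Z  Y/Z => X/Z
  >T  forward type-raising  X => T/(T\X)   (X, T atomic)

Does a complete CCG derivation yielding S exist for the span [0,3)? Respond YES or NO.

[0,3] S   <
  [0,2] PP   <
    [0,1] "slowly" : PP\N
    [1,2] "which" : PP\(PP\N)
  [2,3] "today" : S\PP

YES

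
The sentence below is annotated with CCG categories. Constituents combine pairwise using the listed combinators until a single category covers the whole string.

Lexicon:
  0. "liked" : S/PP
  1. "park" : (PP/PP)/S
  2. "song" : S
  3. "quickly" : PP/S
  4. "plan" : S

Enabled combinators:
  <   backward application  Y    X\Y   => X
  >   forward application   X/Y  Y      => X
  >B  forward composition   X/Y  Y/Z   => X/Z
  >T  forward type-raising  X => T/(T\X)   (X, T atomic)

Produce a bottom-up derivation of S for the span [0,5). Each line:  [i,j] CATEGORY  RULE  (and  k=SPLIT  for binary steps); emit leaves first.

[0,5] S   >
  [0,1] "liked" : S/PP
  [1,5] PP   >
    [1,4] PP/S   >B
      [1,3] PP/PP   >
        [1,2] "park" : (PP/PP)/S
        [2,3] "song" : S
      [3,4] "quickly" : PP/S
    [4,5] "plan" : S

[0,1] S/PP  lex  "liked"
[1,2] (PP/PP)/S  lex  "park"
[2,3] S  lex  "song"
[1,3] PP/PP  >  k=2
[3,4] PP/S  lex  "quickly"
[1,4] PP/S  >B  k=3
[4,5] S  lex  "plan"
[1,5] PP  >  k=4
[0,5] S  >  k=1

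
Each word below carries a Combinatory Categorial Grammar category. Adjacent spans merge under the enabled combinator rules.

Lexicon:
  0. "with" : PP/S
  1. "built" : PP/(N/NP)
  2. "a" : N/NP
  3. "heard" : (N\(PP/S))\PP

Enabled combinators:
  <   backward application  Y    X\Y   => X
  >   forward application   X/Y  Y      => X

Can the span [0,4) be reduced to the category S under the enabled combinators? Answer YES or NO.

NO

PP/S PP/(N/NP) N/NP (N\(PP/S))\PP
CKY chart[0,4] = {N}; S ∉ chart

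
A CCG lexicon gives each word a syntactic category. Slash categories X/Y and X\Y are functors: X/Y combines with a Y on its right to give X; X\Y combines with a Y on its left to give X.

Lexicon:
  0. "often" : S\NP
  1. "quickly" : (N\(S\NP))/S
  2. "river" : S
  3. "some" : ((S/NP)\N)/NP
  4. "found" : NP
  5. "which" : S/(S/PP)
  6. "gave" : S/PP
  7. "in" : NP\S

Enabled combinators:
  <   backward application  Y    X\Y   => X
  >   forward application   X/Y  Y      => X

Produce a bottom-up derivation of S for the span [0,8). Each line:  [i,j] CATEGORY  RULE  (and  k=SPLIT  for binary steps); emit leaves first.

[0,8] S   >
  [0,5] S/NP   <
    [0,3] N   <
      [0,1] "often" : S\NP
      [1,3] N\(S\NP)   >
        [1,2] "quickly" : (N\(S\NP))/S
        [2,3] "river" : S
    [3,5] (S/NP)\N   >
      [3,4] "some" : ((S/NP)\N)/NP
      [4,5] "found" : NP
  [5,8] NP   <
    [5,7] S   >
      [5,6] "which" : S/(S/PP)
      [6,7] "gave" : S/PP
    [7,8] "in" : NP\S

[0,1] S\NP  lex  "often"
[1,2] (N\(S\NP))/S  lex  "quickly"
[2,3] S  lex  "river"
[1,3] N\(S\NP)  >  k=2
[0,3] N  <  k=1
[3,4] ((S/NP)\N)/NP  lex  "some"
[4,5] NP  lex  "found"
[3,5] (S/NP)\N  >  k=4
[0,5] S/NP  <  k=3
[5,6] S/(S/PP)  lex  "which"
[6,7] S/PP  lex  "gave"
[5,7] S  >  k=6
[7,8] NP\S  lex  "in"
[5,8] NP  <  k=7
[0,8] S  >  k=5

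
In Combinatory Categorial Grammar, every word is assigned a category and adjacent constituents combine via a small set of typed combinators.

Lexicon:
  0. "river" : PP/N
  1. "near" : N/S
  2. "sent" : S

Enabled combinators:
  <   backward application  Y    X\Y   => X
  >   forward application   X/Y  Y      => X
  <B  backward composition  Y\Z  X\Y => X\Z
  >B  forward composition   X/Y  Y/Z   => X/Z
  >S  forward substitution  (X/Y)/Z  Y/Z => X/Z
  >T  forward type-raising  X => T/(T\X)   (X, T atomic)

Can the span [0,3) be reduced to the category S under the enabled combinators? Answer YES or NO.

NO

PP/N N/S S
CKY chart[0,3] = {N/(N\PP), NP/(NP\PP), PP, PP/(N\N), PP/(PP\PP), PP/(S\S), S/(S\PP)}; S ∉ chart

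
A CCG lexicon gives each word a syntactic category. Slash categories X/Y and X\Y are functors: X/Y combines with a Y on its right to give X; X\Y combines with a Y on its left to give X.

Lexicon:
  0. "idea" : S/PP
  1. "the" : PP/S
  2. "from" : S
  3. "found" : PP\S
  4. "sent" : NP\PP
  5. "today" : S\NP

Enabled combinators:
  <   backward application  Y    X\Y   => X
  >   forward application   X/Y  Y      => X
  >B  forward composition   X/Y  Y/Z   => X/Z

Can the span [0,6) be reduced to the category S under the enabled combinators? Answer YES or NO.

YES

[0,6] S   <
  [0,5] NP   <
    [0,4] PP   <
      [0,3] S   >
        [0,1] "idea" : S/PP
        [1,3] PP   >
          [1,2] "the" : PP/S
          [2,3] "from" : S
      [3,4] "found" : PP\S
    [4,5] "sent" : NP\PP
  [5,6] "today" : S\NP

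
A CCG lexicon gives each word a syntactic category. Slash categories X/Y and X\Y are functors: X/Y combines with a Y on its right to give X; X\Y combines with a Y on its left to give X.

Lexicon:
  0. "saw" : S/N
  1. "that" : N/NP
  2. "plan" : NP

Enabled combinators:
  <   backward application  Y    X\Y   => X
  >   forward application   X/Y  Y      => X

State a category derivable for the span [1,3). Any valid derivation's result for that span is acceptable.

N

[0,3] S   >
  [0,1] "saw" : S/N
  [1,3] N   >
    [1,2] "that" : N/NP
    [2,3] "plan" : NP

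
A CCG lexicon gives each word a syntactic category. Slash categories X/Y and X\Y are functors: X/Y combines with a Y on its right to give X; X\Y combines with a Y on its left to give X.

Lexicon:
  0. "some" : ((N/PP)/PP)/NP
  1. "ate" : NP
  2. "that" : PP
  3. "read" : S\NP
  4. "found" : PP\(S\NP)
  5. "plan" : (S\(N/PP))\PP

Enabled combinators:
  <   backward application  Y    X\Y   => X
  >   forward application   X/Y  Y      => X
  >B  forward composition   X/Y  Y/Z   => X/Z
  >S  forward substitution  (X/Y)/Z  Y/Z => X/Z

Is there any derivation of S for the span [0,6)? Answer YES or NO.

YES

[0,6] S   <
  [0,3] N/PP   >
    [0,2] (N/PP)/PP   >
      [0,1] "some" : ((N/PP)/PP)/NP
      [1,2] "ate" : NP
    [2,3] "that" : PP
  [3,6] S\(N/PP)   <
    [3,5] PP   <
      [3,4] "read" : S\NP
      [4,5] "found" : PP\(S\NP)
    [5,6] "plan" : (S\(N/PP))\PP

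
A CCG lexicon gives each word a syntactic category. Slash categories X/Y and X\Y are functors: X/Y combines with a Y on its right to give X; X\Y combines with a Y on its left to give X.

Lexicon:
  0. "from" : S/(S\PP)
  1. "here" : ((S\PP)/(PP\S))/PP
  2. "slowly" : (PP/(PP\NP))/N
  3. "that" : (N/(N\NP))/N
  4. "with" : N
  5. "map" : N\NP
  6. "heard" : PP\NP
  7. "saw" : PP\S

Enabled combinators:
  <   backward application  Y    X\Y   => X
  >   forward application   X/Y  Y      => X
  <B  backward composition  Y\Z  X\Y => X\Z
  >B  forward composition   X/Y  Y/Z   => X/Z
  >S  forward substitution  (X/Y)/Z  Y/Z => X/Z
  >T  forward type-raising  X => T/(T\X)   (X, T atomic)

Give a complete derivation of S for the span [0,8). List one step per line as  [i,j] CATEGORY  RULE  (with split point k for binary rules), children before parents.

[0,1] S/(S\PP)  lex  "from"
[1,2] ((S\PP)/(PP\S))/PP  lex  "here"
[2,3] (PP/(PP\NP))/N  lex  "slowly"
[3,4] (N/(N\NP))/N  lex  "that"
[4,5] N  lex  "with"
[3,5] N/(N\NP)  >  k=4
[5,6] N\NP  lex  "map"
[3,6] N  >  k=5
[2,6] PP/(PP\NP)  >  k=3
[6,7] PP\NP  lex  "heard"
[2,7] PP  >  k=6
[1,7] (S\PP)/(PP\S)  >  k=2
[7,8] PP\S  lex  "saw"
[1,8] S\PP  >  k=7
[0,8] S  >  k=1

[0,8] S   >
  [0,1] "from" : S/(S\PP)
  [1,8] S\PP   >
    [1,7] (S\PP)/(PP\S)   >
      [1,2] "here" : ((S\PP)/(PP\S))/PP
      [2,7] PP   >
        [2,6] PP/(PP\NP)   >
          [2,3] "slowly" : (PP/(PP\NP))/N
          [3,6] N   >
            [3,5] N/(N\NP)   >
              [3,4] "that" : (N/(N\NP))/N
              [4,5] "with" : N
            [5,6] "map" : N\NP
        [6,7] "heard" : PP\NP
    [7,8] "saw" : PP\S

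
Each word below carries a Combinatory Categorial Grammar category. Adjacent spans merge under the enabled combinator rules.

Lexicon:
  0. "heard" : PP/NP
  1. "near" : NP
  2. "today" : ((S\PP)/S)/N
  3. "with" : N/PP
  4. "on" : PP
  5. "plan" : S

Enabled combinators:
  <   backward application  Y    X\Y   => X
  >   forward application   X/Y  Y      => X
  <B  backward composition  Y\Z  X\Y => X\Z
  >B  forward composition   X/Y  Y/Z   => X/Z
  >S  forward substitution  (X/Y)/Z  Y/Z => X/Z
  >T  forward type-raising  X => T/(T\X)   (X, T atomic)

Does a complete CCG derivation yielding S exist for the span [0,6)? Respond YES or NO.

YES

[0,6] S   <
  [0,2] PP   >
    [0,1] "heard" : PP/NP
    [1,2] "near" : NP
  [2,6] S\PP   >
    [2,5] (S\PP)/S   >
      [2,3] "today" : ((S\PP)/S)/N
      [3,5] N   >
        [3,4] "with" : N/PP
        [4,5] "on" : PP
    [5,6] "plan" : S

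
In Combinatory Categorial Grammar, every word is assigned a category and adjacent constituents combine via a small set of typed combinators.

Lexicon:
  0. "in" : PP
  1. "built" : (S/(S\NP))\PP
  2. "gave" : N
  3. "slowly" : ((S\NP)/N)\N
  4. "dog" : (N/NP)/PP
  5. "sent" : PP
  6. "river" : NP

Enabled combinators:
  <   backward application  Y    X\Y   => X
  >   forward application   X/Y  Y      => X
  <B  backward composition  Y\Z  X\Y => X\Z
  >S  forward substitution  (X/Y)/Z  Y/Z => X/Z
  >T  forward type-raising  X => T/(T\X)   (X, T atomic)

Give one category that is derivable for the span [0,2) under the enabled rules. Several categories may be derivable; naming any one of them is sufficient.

[0,7] S   >
  [0,2] S/(S\NP)   <
    [0,1] "in" : PP
    [1,2] "built" : (S/(S\NP))\PP
  [2,7] S\NP   >
    [2,4] (S\NP)/N   <
      [2,3] "gave" : N
      [3,4] "slowly" : ((S\NP)/N)\N
    [4,7] N   >
      [4,6] N/NP   >
        [4,5] "dog" : (N/NP)/PP
        [5,6] "sent" : PP
      [6,7] "river" : NP

S/(S\NP)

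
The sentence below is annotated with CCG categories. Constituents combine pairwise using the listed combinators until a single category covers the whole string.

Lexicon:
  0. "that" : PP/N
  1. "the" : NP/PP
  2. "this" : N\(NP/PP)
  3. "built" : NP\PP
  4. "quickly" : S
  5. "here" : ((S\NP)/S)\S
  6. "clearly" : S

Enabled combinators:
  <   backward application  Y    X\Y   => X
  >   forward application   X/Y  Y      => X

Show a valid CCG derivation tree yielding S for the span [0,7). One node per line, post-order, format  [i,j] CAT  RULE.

[0,1] PP/N  lex  "that"
[1,2] NP/PP  lex  "the"
[2,3] N\(NP/PP)  lex  "this"
[1,3] N  <  k=2
[0,3] PP  >  k=1
[3,4] NP\PP  lex  "built"
[0,4] NP  <  k=3
[4,5] S  lex  "quickly"
[5,6] ((S\NP)/S)\S  lex  "here"
[4,6] (S\NP)/S  <  k=5
[6,7] S  lex  "clearly"
[4,7] S\NP  >  k=6
[0,7] S  <  k=4

[0,7] S   <
  [0,4] NP   <
    [0,3] PP   >
      [0,1] "that" : PP/N
      [1,3] N   <
        [1,2] "the" : NP/PP
        [2,3] "this" : N\(NP/PP)
    [3,4] "built" : NP\PP
  [4,7] S\NP   >
    [4,6] (S\NP)/S   <
      [4,5] "quickly" : S
      [5,6] "here" : ((S\NP)/S)\S
    [6,7] "clearly" : S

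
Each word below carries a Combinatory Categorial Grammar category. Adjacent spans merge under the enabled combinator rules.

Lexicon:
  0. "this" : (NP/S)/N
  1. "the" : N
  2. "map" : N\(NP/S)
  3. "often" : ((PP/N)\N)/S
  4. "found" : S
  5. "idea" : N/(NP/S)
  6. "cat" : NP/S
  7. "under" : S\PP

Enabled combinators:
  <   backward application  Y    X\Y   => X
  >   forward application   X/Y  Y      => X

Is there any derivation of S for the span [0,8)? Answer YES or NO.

YES

[0,8] S   <
  [0,7] PP   >
    [0,5] PP/N   <
      [0,3] N   <
        [0,2] NP/S   >
          [0,1] "this" : (NP/S)/N
          [1,2] "the" : N
        [2,3] "map" : N\(NP/S)
      [3,5] (PP/N)\N   >
        [3,4] "often" : ((PP/N)\N)/S
        [4,5] "found" : S
    [5,7] N   >
      [5,6] "idea" : N/(NP/S)
      [6,7] "cat" : NP/S
  [7,8] "under" : S\PP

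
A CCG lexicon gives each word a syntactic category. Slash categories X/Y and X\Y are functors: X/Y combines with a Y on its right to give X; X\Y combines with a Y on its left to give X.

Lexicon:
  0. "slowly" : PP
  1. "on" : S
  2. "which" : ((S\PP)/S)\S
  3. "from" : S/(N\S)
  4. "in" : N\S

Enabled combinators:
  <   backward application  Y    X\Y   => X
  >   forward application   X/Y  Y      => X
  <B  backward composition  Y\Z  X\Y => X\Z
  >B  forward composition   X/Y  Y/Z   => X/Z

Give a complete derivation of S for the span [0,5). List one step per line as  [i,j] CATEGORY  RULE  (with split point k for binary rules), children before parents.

[0,1] PP  lex  "slowly"
[1,2] S  lex  "on"
[2,3] ((S\PP)/S)\S  lex  "which"
[1,3] (S\PP)/S  <  k=2
[3,4] S/(N\S)  lex  "from"
[4,5] N\S  lex  "in"
[3,5] S  >  k=4
[1,5] S\PP  >  k=3
[0,5] S  <  k=1

[0,5] S   <
  [0,1] "slowly" : PP
  [1,5] S\PP   >
    [1,3] (S\PP)/S   <
      [1,2] "on" : S
      [2,3] "which" : ((S\PP)/S)\S
    [3,5] S   >
      [3,4] "from" : S/(N\S)
      [4,5] "in" : N\S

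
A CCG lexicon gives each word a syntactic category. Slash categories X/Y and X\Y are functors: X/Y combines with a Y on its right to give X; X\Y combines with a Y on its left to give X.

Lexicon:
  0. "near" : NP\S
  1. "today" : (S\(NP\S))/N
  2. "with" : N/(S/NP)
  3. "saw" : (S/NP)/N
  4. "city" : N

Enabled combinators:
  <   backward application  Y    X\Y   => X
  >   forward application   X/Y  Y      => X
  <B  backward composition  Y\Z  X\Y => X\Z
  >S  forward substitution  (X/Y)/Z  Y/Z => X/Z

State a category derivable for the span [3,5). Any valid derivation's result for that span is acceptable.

S/NP

[0,5] S   <
  [0,1] "near" : NP\S
  [1,5] S\(NP\S)   >
    [1,2] "today" : (S\(NP\S))/N
    [2,5] N   >
      [2,3] "with" : N/(S/NP)
      [3,5] S/NP   >
        [3,4] "saw" : (S/NP)/N
        [4,5] "city" : N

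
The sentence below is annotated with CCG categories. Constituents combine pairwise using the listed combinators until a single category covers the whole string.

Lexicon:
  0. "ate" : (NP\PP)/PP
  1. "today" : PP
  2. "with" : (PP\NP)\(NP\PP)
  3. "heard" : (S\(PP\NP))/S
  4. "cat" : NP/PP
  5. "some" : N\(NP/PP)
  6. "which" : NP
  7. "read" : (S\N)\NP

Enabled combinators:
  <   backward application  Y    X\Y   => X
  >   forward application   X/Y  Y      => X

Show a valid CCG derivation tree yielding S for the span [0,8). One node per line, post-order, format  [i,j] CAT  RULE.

[0,8] S   <
  [0,3] PP\NP   <
    [0,2] NP\PP   >
      [0,1] "ate" : (NP\PP)/PP
      [1,2] "today" : PP
    [2,3] "with" : (PP\NP)\(NP\PP)
  [3,8] S\(PP\NP)   >
    [3,4] "heard" : (S\(PP\NP))/S
    [4,8] S   <
      [4,6] N   <
        [4,5] "cat" : NP/PP
        [5,6] "some" : N\(NP/PP)
      [6,8] S\N   <
        [6,7] "which" : NP
        [7,8] "read" : (S\N)\NP

[0,1] (NP\PP)/PP  lex  "ate"
[1,2] PP  lex  "today"
[0,2] NP\PP  >  k=1
[2,3] (PP\NP)\(NP\PP)  lex  "with"
[0,3] PP\NP  <  k=2
[3,4] (S\(PP\NP))/S  lex  "heard"
[4,5] NP/PP  lex  "cat"
[5,6] N\(NP/PP)  lex  "some"
[4,6] N  <  k=5
[6,7] NP  lex  "which"
[7,8] (S\N)\NP  lex  "read"
[6,8] S\N  <  k=7
[4,8] S  <  k=6
[3,8] S\(PP\NP)  >  k=4
[0,8] S  <  k=3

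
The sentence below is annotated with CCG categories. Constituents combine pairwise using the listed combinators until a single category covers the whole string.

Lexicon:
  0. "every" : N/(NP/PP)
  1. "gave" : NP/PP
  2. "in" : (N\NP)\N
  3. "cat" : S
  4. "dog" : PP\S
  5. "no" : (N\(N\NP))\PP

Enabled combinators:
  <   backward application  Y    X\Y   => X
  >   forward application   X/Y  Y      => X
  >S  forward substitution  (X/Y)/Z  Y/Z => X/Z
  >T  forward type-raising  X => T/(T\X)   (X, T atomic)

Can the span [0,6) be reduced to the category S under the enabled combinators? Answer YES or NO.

N/(NP/PP) NP/PP (N\NP)\N S PP\S (N\(N\NP))\PP
CKY chart[0,6] = {N, N/(N\N), NP/(NP\N), PP/(PP\N), S/(S\N)}; S ∉ chart

NO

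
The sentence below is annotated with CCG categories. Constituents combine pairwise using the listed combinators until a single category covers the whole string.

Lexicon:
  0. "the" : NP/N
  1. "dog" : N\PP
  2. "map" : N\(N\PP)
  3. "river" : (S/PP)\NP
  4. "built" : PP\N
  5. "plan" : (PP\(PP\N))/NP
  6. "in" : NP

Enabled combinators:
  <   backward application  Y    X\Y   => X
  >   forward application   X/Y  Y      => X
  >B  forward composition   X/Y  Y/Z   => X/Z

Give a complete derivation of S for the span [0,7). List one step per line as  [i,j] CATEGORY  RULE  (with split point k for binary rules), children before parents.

[0,1] NP/N  lex  "the"
[1,2] N\PP  lex  "dog"
[2,3] N\(N\PP)  lex  "map"
[1,3] N  <  k=2
[0,3] NP  >  k=1
[3,4] (S/PP)\NP  lex  "river"
[0,4] S/PP  <  k=3
[4,5] PP\N  lex  "built"
[5,6] (PP\(PP\N))/NP  lex  "plan"
[6,7] NP  lex  "in"
[5,7] PP\(PP\N)  >  k=6
[4,7] PP  <  k=5
[0,7] S  >  k=4

[0,7] S   >
  [0,4] S/PP   <
    [0,3] NP   >
      [0,1] "the" : NP/N
      [1,3] N   <
        [1,2] "dog" : N\PP
        [2,3] "map" : N\(N\PP)
    [3,4] "river" : (S/PP)\NP
  [4,7] PP   <
    [4,5] "built" : PP\N
    [5,7] PP\(PP\N)   >
      [5,6] "plan" : (PP\(PP\N))/NP
      [6,7] "in" : NP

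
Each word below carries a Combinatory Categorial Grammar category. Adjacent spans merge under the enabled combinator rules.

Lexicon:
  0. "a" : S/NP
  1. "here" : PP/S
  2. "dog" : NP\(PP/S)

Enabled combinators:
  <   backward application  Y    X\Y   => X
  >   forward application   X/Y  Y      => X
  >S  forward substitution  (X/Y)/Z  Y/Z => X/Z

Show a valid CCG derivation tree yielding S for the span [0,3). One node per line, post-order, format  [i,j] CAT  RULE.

[0,3] S   >
  [0,1] "a" : S/NP
  [1,3] NP   <
    [1,2] "here" : PP/S
    [2,3] "dog" : NP\(PP/S)

[0,1] S/NP  lex  "a"
[1,2] PP/S  lex  "here"
[2,3] NP\(PP/S)  lex  "dog"
[1,3] NP  <  k=2
[0,3] S  >  k=1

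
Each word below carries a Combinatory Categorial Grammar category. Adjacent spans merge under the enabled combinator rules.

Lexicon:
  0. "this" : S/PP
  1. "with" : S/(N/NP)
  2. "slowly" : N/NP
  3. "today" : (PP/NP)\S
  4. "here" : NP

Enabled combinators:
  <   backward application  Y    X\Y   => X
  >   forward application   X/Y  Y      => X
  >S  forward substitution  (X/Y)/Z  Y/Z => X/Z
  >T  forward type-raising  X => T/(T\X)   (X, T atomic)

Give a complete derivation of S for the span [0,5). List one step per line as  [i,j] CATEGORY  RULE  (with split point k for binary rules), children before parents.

[0,1] S/PP  lex  "this"
[1,2] S/(N/NP)  lex  "with"
[2,3] N/NP  lex  "slowly"
[1,3] S  >  k=2
[3,4] (PP/NP)\S  lex  "today"
[1,4] PP/NP  <  k=3
[4,5] NP  lex  "here"
[1,5] PP  >  k=4
[0,5] S  >  k=1

[0,5] S   >
  [0,1] "this" : S/PP
  [1,5] PP   >
    [1,4] PP/NP   <
      [1,3] S   >
        [1,2] "with" : S/(N/NP)
        [2,3] "slowly" : N/NP
      [3,4] "today" : (PP/NP)\S
    [4,5] "here" : NP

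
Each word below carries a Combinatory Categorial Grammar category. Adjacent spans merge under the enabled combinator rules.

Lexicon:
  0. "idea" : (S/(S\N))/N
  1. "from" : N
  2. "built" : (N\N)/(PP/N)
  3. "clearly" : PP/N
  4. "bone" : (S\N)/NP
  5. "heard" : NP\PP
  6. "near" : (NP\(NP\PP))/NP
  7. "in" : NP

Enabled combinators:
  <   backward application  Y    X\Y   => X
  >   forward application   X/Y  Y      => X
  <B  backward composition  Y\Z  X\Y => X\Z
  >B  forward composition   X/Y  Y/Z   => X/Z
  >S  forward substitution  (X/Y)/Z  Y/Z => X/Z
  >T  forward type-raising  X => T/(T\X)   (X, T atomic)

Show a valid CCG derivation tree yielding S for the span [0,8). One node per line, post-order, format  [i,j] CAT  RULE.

[0,1] (S/(S\N))/N  lex  "idea"
[1,2] N  lex  "from"
[0,2] S/(S\N)  >  k=1
[2,3] (N\N)/(PP/N)  lex  "built"
[3,4] PP/N  lex  "clearly"
[2,4] N\N  >  k=3
[4,5] (S\N)/NP  lex  "bone"
[5,6] NP\PP  lex  "heard"
[6,7] (NP\(NP\PP))/NP  lex  "near"
[7,8] NP  lex  "in"
[6,8] NP\(NP\PP)  >  k=7
[5,8] NP  <  k=6
[4,8] S\N  >  k=5
[2,8] S\N  <B  k=4
[0,8] S  >  k=2

[0,8] S   >
  [0,2] S/(S\N)   >
    [0,1] "idea" : (S/(S\N))/N
    [1,2] "from" : N
  [2,8] S\N   <B
    [2,4] N\N   >
      [2,3] "built" : (N\N)/(PP/N)
      [3,4] "clearly" : PP/N
    [4,8] S\N   >
      [4,5] "bone" : (S\N)/NP
      [5,8] NP   <
        [5,6] "heard" : NP\PP
        [6,8] NP\(NP\PP)   >
          [6,7] "near" : (NP\(NP\PP))/NP
          [7,8] "in" : NP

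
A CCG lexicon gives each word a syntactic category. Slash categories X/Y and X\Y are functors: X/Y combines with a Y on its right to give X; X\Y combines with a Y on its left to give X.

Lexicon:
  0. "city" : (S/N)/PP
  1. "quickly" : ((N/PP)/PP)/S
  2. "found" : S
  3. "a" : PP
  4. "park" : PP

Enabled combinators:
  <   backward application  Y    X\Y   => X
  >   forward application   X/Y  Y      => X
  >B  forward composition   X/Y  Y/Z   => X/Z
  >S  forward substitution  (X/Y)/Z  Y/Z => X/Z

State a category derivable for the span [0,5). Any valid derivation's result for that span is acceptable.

[0,5] S   >
  [0,4] S/PP   >S
    [0,1] "city" : (S/N)/PP
    [1,4] N/PP   >
      [1,3] (N/PP)/PP   >
        [1,2] "quickly" : ((N/PP)/PP)/S
        [2,3] "found" : S
      [3,4] "a" : PP
  [4,5] "park" : PP

S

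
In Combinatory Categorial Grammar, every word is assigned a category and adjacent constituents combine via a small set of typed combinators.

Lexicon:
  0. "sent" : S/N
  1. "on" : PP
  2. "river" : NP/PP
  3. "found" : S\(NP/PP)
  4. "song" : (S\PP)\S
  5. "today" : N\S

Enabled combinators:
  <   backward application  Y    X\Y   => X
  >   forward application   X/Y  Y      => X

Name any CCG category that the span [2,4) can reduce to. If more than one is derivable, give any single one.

S

[0,6] S   >
  [0,1] "sent" : S/N
  [1,6] N   <
    [1,5] S   <
      [1,2] "on" : PP
      [2,5] S\PP   <
        [2,4] S   <
          [2,3] "river" : NP/PP
          [3,4] "found" : S\(NP/PP)
        [4,5] "song" : (S\PP)\S
    [5,6] "today" : N\S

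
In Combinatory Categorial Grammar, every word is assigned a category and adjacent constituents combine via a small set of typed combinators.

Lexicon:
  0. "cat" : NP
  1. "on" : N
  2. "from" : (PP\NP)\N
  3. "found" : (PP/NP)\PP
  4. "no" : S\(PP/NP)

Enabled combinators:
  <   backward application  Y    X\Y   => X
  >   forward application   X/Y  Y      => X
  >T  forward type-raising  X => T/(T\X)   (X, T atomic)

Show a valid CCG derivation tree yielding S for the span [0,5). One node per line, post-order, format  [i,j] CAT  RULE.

[0,1] NP  lex  "cat"
[1,2] N  lex  "on"
[2,3] (PP\NP)\N  lex  "from"
[1,3] PP\NP  <  k=2
[0,3] PP  <  k=1
[3,4] (PP/NP)\PP  lex  "found"
[0,4] PP/NP  <  k=3
[4,5] S\(PP/NP)  lex  "no"
[0,5] S  <  k=4

[0,5] S   <
  [0,4] PP/NP   <
    [0,3] PP   <
      [0,1] "cat" : NP
      [1,3] PP\NP   <
        [1,2] "on" : N
        [2,3] "from" : (PP\NP)\N
    [3,4] "found" : (PP/NP)\PP
  [4,5] "no" : S\(PP/NP)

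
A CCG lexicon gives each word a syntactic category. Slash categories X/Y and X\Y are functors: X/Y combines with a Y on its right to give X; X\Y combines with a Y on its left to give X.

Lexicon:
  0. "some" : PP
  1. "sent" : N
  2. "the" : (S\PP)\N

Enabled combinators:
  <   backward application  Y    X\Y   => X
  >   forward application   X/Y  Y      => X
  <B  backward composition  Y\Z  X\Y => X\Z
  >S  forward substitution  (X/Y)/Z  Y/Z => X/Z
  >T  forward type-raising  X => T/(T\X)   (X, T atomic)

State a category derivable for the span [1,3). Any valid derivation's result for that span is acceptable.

S\PP

[0,3] S   <
  [0,1] "some" : PP
  [1,3] S\PP   <
    [1,2] "sent" : N
    [2,3] "the" : (S\PP)\N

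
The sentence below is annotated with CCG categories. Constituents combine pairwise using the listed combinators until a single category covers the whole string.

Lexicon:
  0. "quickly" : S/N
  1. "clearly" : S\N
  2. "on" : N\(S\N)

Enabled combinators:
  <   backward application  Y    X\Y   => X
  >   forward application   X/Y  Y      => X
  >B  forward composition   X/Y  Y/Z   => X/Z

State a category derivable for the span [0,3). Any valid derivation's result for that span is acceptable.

[0,3] S   >
  [0,1] "quickly" : S/N
  [1,3] N   <
    [1,2] "clearly" : S\N
    [2,3] "on" : N\(S\N)

S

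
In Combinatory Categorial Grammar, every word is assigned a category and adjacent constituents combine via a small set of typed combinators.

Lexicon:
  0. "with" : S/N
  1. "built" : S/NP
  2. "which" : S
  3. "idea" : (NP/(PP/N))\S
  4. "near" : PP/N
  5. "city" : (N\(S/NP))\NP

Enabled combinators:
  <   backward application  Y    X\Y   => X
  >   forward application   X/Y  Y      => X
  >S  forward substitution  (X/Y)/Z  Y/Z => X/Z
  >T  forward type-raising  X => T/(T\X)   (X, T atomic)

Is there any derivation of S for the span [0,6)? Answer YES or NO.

YES

[0,6] S   >
  [0,1] "with" : S/N
  [1,6] N   <
    [1,2] "built" : S/NP
    [2,6] N\(S/NP)   <
      [2,5] NP   >
        [2,4] NP/(PP/N)   <
          [2,3] "which" : S
          [3,4] "idea" : (NP/(PP/N))\S
        [4,5] "near" : PP/N
      [5,6] "city" : (N\(S/NP))\NP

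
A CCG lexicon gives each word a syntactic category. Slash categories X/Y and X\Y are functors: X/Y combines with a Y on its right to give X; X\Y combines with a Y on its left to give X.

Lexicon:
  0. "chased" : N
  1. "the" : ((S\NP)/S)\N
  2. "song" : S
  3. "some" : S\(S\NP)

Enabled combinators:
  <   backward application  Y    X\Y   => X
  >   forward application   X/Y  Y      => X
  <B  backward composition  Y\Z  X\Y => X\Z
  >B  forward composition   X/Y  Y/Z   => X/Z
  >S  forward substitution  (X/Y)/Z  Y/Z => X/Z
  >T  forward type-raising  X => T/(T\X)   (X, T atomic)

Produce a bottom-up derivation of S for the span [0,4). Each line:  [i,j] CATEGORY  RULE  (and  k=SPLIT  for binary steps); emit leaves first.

[0,1] N  lex  "chased"
[1,2] ((S\NP)/S)\N  lex  "the"
[0,2] (S\NP)/S  <  k=1
[2,3] S  lex  "song"
[0,3] S\NP  >  k=2
[3,4] S\(S\NP)  lex  "some"
[0,4] S  <  k=3

[0,4] S   <
  [0,3] S\NP   >
    [0,2] (S\NP)/S   <
      [0,1] "chased" : N
      [1,2] "the" : ((S\NP)/S)\N
    [2,3] "song" : S
  [3,4] "some" : S\(S\NP)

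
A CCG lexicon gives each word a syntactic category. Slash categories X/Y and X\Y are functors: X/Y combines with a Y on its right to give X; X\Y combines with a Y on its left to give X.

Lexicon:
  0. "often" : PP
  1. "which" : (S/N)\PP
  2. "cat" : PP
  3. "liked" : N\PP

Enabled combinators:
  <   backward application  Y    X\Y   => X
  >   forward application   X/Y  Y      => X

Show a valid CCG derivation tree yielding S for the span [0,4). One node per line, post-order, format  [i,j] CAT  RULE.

[0,1] PP  lex  "often"
[1,2] (S/N)\PP  lex  "which"
[0,2] S/N  <  k=1
[2,3] PP  lex  "cat"
[3,4] N\PP  lex  "liked"
[2,4] N  <  k=3
[0,4] S  >  k=2

[0,4] S   >
  [0,2] S/N   <
    [0,1] "often" : PP
    [1,2] "which" : (S/N)\PP
  [2,4] N   <
    [2,3] "cat" : PP
    [3,4] "liked" : N\PP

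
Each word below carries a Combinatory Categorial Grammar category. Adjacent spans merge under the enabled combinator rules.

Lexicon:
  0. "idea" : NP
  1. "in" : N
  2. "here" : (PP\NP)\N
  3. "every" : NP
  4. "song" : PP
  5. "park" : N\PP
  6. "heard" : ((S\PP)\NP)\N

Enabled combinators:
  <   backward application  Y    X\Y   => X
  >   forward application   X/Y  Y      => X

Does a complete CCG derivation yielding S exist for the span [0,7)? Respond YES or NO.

YES

[0,7] S   <
  [0,3] PP   <
    [0,1] "idea" : NP
    [1,3] PP\NP   <
      [1,2] "in" : N
      [2,3] "here" : (PP\NP)\N
  [3,7] S\PP   <
    [3,4] "every" : NP
    [4,7] (S\PP)\NP   <
      [4,6] N   <
        [4,5] "song" : PP
        [5,6] "park" : N\PP
      [6,7] "heard" : ((S\PP)\NP)\N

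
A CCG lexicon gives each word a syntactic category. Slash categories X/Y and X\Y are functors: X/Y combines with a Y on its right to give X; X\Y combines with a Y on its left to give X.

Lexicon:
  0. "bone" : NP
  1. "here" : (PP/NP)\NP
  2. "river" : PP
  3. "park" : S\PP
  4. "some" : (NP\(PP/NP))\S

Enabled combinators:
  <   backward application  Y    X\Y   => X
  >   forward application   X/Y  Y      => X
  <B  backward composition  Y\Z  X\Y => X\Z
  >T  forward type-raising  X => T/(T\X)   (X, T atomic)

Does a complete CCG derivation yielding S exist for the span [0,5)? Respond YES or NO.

NP (PP/NP)\NP PP S\PP (NP\(PP/NP))\S
CKY chart[0,5] = {N/(N\NP), NP, NP/(NP\NP), PP/(PP\NP), S/(S\NP)}; S ∉ chart

NO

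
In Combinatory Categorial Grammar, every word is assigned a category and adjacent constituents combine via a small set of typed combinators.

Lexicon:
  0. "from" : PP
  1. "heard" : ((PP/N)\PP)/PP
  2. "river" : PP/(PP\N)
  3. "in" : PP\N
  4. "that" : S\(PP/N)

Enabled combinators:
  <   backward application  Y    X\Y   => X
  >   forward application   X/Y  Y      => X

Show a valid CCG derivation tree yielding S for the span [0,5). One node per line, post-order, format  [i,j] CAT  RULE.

[0,5] S   <
  [0,4] PP/N   <
    [0,1] "from" : PP
    [1,4] (PP/N)\PP   >
      [1,2] "heard" : ((PP/N)\PP)/PP
      [2,4] PP   >
        [2,3] "river" : PP/(PP\N)
        [3,4] "in" : PP\N
  [4,5] "that" : S\(PP/N)

[0,1] PP  lex  "from"
[1,2] ((PP/N)\PP)/PP  lex  "heard"
[2,3] PP/(PP\N)  lex  "river"
[3,4] PP\N  lex  "in"
[2,4] PP  >  k=3
[1,4] (PP/N)\PP  >  k=2
[0,4] PP/N  <  k=1
[4,5] S\(PP/N)  lex  "that"
[0,5] S  <  k=4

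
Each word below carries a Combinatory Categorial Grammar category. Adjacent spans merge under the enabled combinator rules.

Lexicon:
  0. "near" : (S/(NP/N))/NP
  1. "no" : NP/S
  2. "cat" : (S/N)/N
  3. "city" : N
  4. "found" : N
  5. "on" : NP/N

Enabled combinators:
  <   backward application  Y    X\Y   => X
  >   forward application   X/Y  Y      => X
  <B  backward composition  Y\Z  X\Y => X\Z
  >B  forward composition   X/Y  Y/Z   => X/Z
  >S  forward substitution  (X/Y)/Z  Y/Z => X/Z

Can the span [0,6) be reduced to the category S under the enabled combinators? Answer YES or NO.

YES

[0,6] S   >
  [0,5] S/(NP/N)   >
    [0,1] "near" : (S/(NP/N))/NP
    [1,5] NP   >
      [1,2] "no" : NP/S
      [2,5] S   >
        [2,4] S/N   >
          [2,3] "cat" : (S/N)/N
          [3,4] "city" : N
        [4,5] "found" : N
  [5,6] "on" : NP/N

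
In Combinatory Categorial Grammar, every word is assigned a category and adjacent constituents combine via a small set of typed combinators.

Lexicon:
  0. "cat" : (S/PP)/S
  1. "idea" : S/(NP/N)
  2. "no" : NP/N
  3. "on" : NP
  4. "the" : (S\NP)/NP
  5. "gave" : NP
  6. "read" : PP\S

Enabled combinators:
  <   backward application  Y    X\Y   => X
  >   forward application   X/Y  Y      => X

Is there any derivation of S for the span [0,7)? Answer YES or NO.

YES

[0,7] S   >
  [0,3] S/PP   >
    [0,1] "cat" : (S/PP)/S
    [1,3] S   >
      [1,2] "idea" : S/(NP/N)
      [2,3] "no" : NP/N
  [3,7] PP   <
    [3,6] S   <
      [3,4] "on" : NP
      [4,6] S\NP   >
        [4,5] "the" : (S\NP)/NP
        [5,6] "gave" : NP
    [6,7] "read" : PP\S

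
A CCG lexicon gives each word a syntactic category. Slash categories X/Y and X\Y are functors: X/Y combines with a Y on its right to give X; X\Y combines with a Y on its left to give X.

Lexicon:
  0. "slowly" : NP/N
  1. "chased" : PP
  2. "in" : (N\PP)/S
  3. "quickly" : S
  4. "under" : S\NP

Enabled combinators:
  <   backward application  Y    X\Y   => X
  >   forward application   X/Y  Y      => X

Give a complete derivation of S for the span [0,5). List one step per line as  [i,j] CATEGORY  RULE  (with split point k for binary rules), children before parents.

[0,1] NP/N  lex  "slowly"
[1,2] PP  lex  "chased"
[2,3] (N\PP)/S  lex  "in"
[3,4] S  lex  "quickly"
[2,4] N\PP  >  k=3
[1,4] N  <  k=2
[0,4] NP  >  k=1
[4,5] S\NP  lex  "under"
[0,5] S  <  k=4

[0,5] S   <
  [0,4] NP   >
    [0,1] "slowly" : NP/N
    [1,4] N   <
      [1,2] "chased" : PP
      [2,4] N\PP   >
        [2,3] "in" : (N\PP)/S
        [3,4] "quickly" : S
  [4,5] "under" : S\NP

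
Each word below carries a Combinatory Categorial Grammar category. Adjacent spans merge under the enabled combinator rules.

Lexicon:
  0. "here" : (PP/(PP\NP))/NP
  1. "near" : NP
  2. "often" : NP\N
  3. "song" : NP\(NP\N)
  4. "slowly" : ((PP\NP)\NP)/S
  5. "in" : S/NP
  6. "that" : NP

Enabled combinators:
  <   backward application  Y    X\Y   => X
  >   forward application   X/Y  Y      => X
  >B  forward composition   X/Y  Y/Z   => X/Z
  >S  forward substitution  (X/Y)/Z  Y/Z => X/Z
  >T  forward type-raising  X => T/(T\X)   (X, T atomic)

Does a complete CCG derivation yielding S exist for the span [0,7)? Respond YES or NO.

(PP/(PP\NP))/NP NP NP\N NP\(NP\N) ((PP\NP)\NP)/S S/NP NP
CKY chart[0,7] = {(PP/(PP\NP))/(NP\PP), N/(N\PP), NP/(NP\PP), PP, PP/(PP\PP), S/(S\PP)}; S ∉ chart

NO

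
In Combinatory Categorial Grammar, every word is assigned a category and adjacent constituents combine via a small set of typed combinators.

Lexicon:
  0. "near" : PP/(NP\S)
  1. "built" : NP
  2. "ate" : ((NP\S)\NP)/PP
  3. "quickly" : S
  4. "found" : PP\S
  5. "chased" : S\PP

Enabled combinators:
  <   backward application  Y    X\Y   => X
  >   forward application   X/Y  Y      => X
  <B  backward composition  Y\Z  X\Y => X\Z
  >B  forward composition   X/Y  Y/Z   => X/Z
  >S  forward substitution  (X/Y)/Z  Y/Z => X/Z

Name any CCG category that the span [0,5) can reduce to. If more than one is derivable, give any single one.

[0,6] S   <
  [0,5] PP   >
    [0,1] "near" : PP/(NP\S)
    [1,5] NP\S   <
      [1,2] "built" : NP
      [2,5] (NP\S)\NP   >
        [2,3] "ate" : ((NP\S)\NP)/PP
        [3,5] PP   <
          [3,4] "quickly" : S
          [4,5] "found" : PP\S
  [5,6] "chased" : S\PP

PP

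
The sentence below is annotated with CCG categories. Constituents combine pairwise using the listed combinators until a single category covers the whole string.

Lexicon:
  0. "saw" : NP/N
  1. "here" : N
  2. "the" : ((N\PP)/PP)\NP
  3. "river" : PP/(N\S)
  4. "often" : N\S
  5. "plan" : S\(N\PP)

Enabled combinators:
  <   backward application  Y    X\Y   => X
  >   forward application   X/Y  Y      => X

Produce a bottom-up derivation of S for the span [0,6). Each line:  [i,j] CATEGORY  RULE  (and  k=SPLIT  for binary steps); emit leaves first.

[0,6] S   <
  [0,5] N\PP   >
    [0,3] (N\PP)/PP   <
      [0,2] NP   >
        [0,1] "saw" : NP/N
        [1,2] "here" : N
      [2,3] "the" : ((N\PP)/PP)\NP
    [3,5] PP   >
      [3,4] "river" : PP/(N\S)
      [4,5] "often" : N\S
  [5,6] "plan" : S\(N\PP)

[0,1] NP/N  lex  "saw"
[1,2] N  lex  "here"
[0,2] NP  >  k=1
[2,3] ((N\PP)/PP)\NP  lex  "the"
[0,3] (N\PP)/PP  <  k=2
[3,4] PP/(N\S)  lex  "river"
[4,5] N\S  lex  "often"
[3,5] PP  >  k=4
[0,5] N\PP  >  k=3
[5,6] S\(N\PP)  lex  "plan"
[0,6] S  <  k=5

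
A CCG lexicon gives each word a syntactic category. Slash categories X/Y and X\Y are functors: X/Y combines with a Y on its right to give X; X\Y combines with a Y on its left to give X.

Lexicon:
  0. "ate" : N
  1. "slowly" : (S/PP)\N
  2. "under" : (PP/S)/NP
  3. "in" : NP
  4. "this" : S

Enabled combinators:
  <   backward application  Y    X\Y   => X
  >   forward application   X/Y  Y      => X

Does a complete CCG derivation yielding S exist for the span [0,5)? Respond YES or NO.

YES

[0,5] S   >
  [0,2] S/PP   <
    [0,1] "ate" : N
    [1,2] "slowly" : (S/PP)\N
  [2,5] PP   >
    [2,4] PP/S   >
      [2,3] "under" : (PP/S)/NP
      [3,4] "in" : NP
    [4,5] "this" : S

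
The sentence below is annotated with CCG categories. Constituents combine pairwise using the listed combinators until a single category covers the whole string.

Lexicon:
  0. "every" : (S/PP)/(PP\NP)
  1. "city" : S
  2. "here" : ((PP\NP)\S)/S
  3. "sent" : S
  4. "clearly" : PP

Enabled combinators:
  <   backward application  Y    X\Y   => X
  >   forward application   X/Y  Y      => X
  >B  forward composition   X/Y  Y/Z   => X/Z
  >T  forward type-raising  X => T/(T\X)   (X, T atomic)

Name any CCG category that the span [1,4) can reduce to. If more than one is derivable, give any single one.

PP\NP

[0,5] S   >
  [0,4] S/PP   >
    [0,1] "every" : (S/PP)/(PP\NP)
    [1,4] PP\NP   <
      [1,2] "city" : S
      [2,4] (PP\NP)\S   >
        [2,3] "here" : ((PP\NP)\S)/S
        [3,4] "sent" : S
  [4,5] "clearly" : PP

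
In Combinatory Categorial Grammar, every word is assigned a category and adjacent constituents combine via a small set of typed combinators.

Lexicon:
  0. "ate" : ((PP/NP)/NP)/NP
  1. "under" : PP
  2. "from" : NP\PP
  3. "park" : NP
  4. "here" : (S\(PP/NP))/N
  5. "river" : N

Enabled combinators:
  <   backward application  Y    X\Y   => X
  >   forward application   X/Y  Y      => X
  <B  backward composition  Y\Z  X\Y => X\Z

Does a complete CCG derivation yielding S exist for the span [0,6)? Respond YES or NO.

YES

[0,6] S   <
  [0,4] PP/NP   >
    [0,3] (PP/NP)/NP   >
      [0,1] "ate" : ((PP/NP)/NP)/NP
      [1,3] NP   <
        [1,2] "under" : PP
        [2,3] "from" : NP\PP
    [3,4] "park" : NP
  [4,6] S\(PP/NP)   >
    [4,5] "here" : (S\(PP/NP))/N
    [5,6] "river" : N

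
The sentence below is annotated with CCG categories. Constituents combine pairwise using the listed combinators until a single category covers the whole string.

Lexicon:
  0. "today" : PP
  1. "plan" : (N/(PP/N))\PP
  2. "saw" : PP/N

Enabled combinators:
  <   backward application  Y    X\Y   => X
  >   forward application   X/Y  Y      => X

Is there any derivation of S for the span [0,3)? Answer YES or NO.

NO

PP (N/(PP/N))\PP PP/N
CKY chart[0,3] = {N}; S ∉ chart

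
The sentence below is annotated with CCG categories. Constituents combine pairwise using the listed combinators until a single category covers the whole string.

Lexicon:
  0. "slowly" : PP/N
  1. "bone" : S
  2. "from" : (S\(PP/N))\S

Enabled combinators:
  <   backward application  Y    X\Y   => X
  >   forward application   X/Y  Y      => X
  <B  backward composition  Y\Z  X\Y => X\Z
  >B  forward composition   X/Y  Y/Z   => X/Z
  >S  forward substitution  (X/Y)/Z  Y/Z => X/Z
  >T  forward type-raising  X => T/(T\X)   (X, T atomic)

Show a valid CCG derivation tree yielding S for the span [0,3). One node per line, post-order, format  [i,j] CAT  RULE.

[0,3] S   <
  [0,1] "slowly" : PP/N
  [1,3] S\(PP/N)   <
    [1,2] "bone" : S
    [2,3] "from" : (S\(PP/N))\S

[0,1] PP/N  lex  "slowly"
[1,2] S  lex  "bone"
[2,3] (S\(PP/N))\S  lex  "from"
[1,3] S\(PP/N)  <  k=2
[0,3] S  <  k=1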